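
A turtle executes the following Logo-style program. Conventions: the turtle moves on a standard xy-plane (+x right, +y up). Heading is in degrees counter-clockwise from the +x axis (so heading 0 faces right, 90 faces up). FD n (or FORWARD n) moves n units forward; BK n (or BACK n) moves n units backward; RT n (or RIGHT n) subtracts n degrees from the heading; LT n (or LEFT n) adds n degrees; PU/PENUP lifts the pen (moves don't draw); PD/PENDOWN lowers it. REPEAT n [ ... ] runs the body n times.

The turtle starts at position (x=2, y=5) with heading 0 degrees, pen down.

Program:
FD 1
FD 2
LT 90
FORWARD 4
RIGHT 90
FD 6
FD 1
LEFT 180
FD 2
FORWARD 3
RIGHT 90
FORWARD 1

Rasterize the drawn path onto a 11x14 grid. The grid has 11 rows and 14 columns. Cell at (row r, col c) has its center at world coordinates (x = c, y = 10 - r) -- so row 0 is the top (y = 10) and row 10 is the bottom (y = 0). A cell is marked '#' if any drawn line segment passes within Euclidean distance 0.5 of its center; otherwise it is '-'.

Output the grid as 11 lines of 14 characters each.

Segment 0: (2,5) -> (3,5)
Segment 1: (3,5) -> (5,5)
Segment 2: (5,5) -> (5,9)
Segment 3: (5,9) -> (11,9)
Segment 4: (11,9) -> (12,9)
Segment 5: (12,9) -> (10,9)
Segment 6: (10,9) -> (7,9)
Segment 7: (7,9) -> (7,10)

Answer: -------#------
-----########-
-----#--------
-----#--------
-----#--------
--####--------
--------------
--------------
--------------
--------------
--------------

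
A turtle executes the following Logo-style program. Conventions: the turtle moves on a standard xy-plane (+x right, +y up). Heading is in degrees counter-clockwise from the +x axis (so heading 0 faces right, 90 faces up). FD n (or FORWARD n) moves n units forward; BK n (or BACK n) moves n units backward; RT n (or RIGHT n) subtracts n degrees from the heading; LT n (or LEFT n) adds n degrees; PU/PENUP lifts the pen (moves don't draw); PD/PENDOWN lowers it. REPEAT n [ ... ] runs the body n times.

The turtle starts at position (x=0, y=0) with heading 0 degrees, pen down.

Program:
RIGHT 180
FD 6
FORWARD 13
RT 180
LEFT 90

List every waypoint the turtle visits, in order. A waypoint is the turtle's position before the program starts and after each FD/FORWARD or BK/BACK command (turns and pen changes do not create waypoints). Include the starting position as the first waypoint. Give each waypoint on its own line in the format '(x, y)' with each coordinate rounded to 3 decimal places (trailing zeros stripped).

Executing turtle program step by step:
Start: pos=(0,0), heading=0, pen down
RT 180: heading 0 -> 180
FD 6: (0,0) -> (-6,0) [heading=180, draw]
FD 13: (-6,0) -> (-19,0) [heading=180, draw]
RT 180: heading 180 -> 0
LT 90: heading 0 -> 90
Final: pos=(-19,0), heading=90, 2 segment(s) drawn
Waypoints (3 total):
(0, 0)
(-6, 0)
(-19, 0)

Answer: (0, 0)
(-6, 0)
(-19, 0)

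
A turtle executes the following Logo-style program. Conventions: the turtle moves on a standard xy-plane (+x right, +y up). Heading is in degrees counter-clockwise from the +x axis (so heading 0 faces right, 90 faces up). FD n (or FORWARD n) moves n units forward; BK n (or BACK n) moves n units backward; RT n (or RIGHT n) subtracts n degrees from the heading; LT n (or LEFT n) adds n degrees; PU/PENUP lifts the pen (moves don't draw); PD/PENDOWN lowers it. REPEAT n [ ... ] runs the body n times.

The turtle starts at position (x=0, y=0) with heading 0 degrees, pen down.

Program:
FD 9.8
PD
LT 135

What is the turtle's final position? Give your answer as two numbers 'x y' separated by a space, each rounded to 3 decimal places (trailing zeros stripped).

Executing turtle program step by step:
Start: pos=(0,0), heading=0, pen down
FD 9.8: (0,0) -> (9.8,0) [heading=0, draw]
PD: pen down
LT 135: heading 0 -> 135
Final: pos=(9.8,0), heading=135, 1 segment(s) drawn

Answer: 9.8 0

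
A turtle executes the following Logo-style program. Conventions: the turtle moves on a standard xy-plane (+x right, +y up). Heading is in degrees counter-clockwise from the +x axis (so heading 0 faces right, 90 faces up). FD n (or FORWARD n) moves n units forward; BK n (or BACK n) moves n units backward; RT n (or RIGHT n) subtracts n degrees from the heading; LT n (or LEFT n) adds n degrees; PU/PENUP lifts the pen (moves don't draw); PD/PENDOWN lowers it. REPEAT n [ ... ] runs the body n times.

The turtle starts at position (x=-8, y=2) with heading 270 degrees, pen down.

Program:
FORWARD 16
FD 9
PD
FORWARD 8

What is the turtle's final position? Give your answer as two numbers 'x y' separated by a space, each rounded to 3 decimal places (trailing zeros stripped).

Answer: -8 -31

Derivation:
Executing turtle program step by step:
Start: pos=(-8,2), heading=270, pen down
FD 16: (-8,2) -> (-8,-14) [heading=270, draw]
FD 9: (-8,-14) -> (-8,-23) [heading=270, draw]
PD: pen down
FD 8: (-8,-23) -> (-8,-31) [heading=270, draw]
Final: pos=(-8,-31), heading=270, 3 segment(s) drawn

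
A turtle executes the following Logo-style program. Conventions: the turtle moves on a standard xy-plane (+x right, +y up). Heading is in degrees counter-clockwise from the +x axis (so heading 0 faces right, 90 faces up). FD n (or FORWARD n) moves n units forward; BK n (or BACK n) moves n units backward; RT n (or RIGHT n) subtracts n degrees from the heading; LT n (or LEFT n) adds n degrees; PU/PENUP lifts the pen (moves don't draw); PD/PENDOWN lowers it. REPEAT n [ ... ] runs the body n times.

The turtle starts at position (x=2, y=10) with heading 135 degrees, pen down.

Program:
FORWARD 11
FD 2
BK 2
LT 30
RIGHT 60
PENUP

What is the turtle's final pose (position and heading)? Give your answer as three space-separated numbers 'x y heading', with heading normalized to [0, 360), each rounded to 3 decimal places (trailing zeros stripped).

Executing turtle program step by step:
Start: pos=(2,10), heading=135, pen down
FD 11: (2,10) -> (-5.778,17.778) [heading=135, draw]
FD 2: (-5.778,17.778) -> (-7.192,19.192) [heading=135, draw]
BK 2: (-7.192,19.192) -> (-5.778,17.778) [heading=135, draw]
LT 30: heading 135 -> 165
RT 60: heading 165 -> 105
PU: pen up
Final: pos=(-5.778,17.778), heading=105, 3 segment(s) drawn

Answer: -5.778 17.778 105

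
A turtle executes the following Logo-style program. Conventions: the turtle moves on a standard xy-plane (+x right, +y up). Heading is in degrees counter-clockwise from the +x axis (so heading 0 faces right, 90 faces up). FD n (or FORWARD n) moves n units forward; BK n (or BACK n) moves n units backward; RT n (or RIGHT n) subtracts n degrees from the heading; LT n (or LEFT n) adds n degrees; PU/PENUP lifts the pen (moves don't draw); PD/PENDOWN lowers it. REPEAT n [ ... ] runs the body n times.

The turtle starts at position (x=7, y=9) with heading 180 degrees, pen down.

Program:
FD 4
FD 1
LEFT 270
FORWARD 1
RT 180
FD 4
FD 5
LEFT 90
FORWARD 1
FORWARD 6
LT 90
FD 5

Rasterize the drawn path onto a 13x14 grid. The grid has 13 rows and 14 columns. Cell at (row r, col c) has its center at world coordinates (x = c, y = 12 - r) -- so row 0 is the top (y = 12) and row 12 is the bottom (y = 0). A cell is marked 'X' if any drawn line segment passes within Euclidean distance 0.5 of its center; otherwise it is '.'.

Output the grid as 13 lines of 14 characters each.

Answer: ..............
..............
..X...........
..XXXXXX......
..X...........
..X...........
..X......X....
..X......X....
..X......X....
..X......X....
..X......X....
..XXXXXXXX....
..............

Derivation:
Segment 0: (7,9) -> (3,9)
Segment 1: (3,9) -> (2,9)
Segment 2: (2,9) -> (2,10)
Segment 3: (2,10) -> (2,6)
Segment 4: (2,6) -> (2,1)
Segment 5: (2,1) -> (3,1)
Segment 6: (3,1) -> (9,1)
Segment 7: (9,1) -> (9,6)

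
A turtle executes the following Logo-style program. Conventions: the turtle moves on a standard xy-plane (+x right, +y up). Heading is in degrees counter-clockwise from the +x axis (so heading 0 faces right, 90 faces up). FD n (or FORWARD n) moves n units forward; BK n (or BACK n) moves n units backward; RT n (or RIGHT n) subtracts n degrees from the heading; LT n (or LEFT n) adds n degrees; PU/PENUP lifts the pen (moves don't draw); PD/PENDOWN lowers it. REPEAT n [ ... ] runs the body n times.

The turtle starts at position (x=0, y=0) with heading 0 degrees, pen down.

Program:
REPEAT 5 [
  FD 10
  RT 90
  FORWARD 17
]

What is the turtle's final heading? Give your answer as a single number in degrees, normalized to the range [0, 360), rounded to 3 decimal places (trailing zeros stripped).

Executing turtle program step by step:
Start: pos=(0,0), heading=0, pen down
REPEAT 5 [
  -- iteration 1/5 --
  FD 10: (0,0) -> (10,0) [heading=0, draw]
  RT 90: heading 0 -> 270
  FD 17: (10,0) -> (10,-17) [heading=270, draw]
  -- iteration 2/5 --
  FD 10: (10,-17) -> (10,-27) [heading=270, draw]
  RT 90: heading 270 -> 180
  FD 17: (10,-27) -> (-7,-27) [heading=180, draw]
  -- iteration 3/5 --
  FD 10: (-7,-27) -> (-17,-27) [heading=180, draw]
  RT 90: heading 180 -> 90
  FD 17: (-17,-27) -> (-17,-10) [heading=90, draw]
  -- iteration 4/5 --
  FD 10: (-17,-10) -> (-17,0) [heading=90, draw]
  RT 90: heading 90 -> 0
  FD 17: (-17,0) -> (0,0) [heading=0, draw]
  -- iteration 5/5 --
  FD 10: (0,0) -> (10,0) [heading=0, draw]
  RT 90: heading 0 -> 270
  FD 17: (10,0) -> (10,-17) [heading=270, draw]
]
Final: pos=(10,-17), heading=270, 10 segment(s) drawn

Answer: 270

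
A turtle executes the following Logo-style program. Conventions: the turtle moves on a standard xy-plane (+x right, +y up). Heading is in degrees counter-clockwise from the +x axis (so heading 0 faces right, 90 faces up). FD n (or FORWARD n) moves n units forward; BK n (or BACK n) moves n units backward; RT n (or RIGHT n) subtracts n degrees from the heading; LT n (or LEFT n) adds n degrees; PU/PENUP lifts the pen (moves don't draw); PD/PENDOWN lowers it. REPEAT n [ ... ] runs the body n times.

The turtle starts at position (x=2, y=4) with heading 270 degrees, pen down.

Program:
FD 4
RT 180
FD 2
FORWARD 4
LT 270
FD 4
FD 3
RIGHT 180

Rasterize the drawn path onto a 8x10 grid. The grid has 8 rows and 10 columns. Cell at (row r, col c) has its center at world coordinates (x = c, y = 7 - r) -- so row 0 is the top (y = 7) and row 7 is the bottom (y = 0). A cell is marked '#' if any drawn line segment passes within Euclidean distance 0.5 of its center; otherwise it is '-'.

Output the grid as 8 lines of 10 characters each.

Segment 0: (2,4) -> (2,0)
Segment 1: (2,0) -> (2,2)
Segment 2: (2,2) -> (2,6)
Segment 3: (2,6) -> (6,6)
Segment 4: (6,6) -> (9,6)

Answer: ----------
--########
--#-------
--#-------
--#-------
--#-------
--#-------
--#-------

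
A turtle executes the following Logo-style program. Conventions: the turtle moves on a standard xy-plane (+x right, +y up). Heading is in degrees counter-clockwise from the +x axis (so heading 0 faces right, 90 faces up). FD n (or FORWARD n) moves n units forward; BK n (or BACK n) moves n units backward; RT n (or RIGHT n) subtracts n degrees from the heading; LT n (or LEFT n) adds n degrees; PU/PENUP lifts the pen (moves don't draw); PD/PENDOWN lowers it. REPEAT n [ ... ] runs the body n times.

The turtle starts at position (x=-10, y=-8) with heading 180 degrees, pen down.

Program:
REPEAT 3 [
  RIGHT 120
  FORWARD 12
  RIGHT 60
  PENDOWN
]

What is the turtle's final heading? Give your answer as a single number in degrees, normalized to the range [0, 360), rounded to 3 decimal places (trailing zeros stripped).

Executing turtle program step by step:
Start: pos=(-10,-8), heading=180, pen down
REPEAT 3 [
  -- iteration 1/3 --
  RT 120: heading 180 -> 60
  FD 12: (-10,-8) -> (-4,2.392) [heading=60, draw]
  RT 60: heading 60 -> 0
  PD: pen down
  -- iteration 2/3 --
  RT 120: heading 0 -> 240
  FD 12: (-4,2.392) -> (-10,-8) [heading=240, draw]
  RT 60: heading 240 -> 180
  PD: pen down
  -- iteration 3/3 --
  RT 120: heading 180 -> 60
  FD 12: (-10,-8) -> (-4,2.392) [heading=60, draw]
  RT 60: heading 60 -> 0
  PD: pen down
]
Final: pos=(-4,2.392), heading=0, 3 segment(s) drawn

Answer: 0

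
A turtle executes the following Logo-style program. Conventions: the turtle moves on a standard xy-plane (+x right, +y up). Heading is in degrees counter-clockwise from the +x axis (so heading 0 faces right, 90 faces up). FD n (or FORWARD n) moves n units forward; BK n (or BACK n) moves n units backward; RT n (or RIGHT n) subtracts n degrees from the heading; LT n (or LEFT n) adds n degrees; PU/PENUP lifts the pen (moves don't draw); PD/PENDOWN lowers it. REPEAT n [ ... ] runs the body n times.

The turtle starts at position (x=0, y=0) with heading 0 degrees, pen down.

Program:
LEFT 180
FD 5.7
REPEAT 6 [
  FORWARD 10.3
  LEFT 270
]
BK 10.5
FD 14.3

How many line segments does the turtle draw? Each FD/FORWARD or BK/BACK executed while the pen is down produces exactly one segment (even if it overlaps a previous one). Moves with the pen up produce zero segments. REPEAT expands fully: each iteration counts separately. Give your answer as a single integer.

Answer: 9

Derivation:
Executing turtle program step by step:
Start: pos=(0,0), heading=0, pen down
LT 180: heading 0 -> 180
FD 5.7: (0,0) -> (-5.7,0) [heading=180, draw]
REPEAT 6 [
  -- iteration 1/6 --
  FD 10.3: (-5.7,0) -> (-16,0) [heading=180, draw]
  LT 270: heading 180 -> 90
  -- iteration 2/6 --
  FD 10.3: (-16,0) -> (-16,10.3) [heading=90, draw]
  LT 270: heading 90 -> 0
  -- iteration 3/6 --
  FD 10.3: (-16,10.3) -> (-5.7,10.3) [heading=0, draw]
  LT 270: heading 0 -> 270
  -- iteration 4/6 --
  FD 10.3: (-5.7,10.3) -> (-5.7,0) [heading=270, draw]
  LT 270: heading 270 -> 180
  -- iteration 5/6 --
  FD 10.3: (-5.7,0) -> (-16,0) [heading=180, draw]
  LT 270: heading 180 -> 90
  -- iteration 6/6 --
  FD 10.3: (-16,0) -> (-16,10.3) [heading=90, draw]
  LT 270: heading 90 -> 0
]
BK 10.5: (-16,10.3) -> (-26.5,10.3) [heading=0, draw]
FD 14.3: (-26.5,10.3) -> (-12.2,10.3) [heading=0, draw]
Final: pos=(-12.2,10.3), heading=0, 9 segment(s) drawn
Segments drawn: 9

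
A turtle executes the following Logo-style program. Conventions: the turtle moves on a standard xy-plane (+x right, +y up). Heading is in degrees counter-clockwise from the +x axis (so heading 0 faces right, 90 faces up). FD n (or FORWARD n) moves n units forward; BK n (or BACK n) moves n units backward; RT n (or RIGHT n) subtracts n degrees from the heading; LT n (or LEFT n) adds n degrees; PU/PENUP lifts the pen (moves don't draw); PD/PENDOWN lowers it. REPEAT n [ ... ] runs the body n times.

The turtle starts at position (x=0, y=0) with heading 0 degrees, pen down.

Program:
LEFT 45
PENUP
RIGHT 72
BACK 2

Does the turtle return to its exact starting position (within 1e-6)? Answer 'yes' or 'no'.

Answer: no

Derivation:
Executing turtle program step by step:
Start: pos=(0,0), heading=0, pen down
LT 45: heading 0 -> 45
PU: pen up
RT 72: heading 45 -> 333
BK 2: (0,0) -> (-1.782,0.908) [heading=333, move]
Final: pos=(-1.782,0.908), heading=333, 0 segment(s) drawn

Start position: (0, 0)
Final position: (-1.782, 0.908)
Distance = 2; >= 1e-6 -> NOT closed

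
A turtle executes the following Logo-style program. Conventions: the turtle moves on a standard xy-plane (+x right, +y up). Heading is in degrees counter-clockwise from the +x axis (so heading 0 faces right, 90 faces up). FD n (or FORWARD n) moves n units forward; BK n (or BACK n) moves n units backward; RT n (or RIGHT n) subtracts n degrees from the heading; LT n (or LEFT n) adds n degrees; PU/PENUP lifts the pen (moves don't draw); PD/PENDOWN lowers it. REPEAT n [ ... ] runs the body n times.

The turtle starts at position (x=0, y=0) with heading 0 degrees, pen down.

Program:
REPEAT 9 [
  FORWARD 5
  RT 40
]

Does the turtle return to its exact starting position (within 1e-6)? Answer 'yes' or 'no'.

Answer: yes

Derivation:
Executing turtle program step by step:
Start: pos=(0,0), heading=0, pen down
REPEAT 9 [
  -- iteration 1/9 --
  FD 5: (0,0) -> (5,0) [heading=0, draw]
  RT 40: heading 0 -> 320
  -- iteration 2/9 --
  FD 5: (5,0) -> (8.83,-3.214) [heading=320, draw]
  RT 40: heading 320 -> 280
  -- iteration 3/9 --
  FD 5: (8.83,-3.214) -> (9.698,-8.138) [heading=280, draw]
  RT 40: heading 280 -> 240
  -- iteration 4/9 --
  FD 5: (9.698,-8.138) -> (7.198,-12.468) [heading=240, draw]
  RT 40: heading 240 -> 200
  -- iteration 5/9 --
  FD 5: (7.198,-12.468) -> (2.5,-14.178) [heading=200, draw]
  RT 40: heading 200 -> 160
  -- iteration 6/9 --
  FD 5: (2.5,-14.178) -> (-2.198,-12.468) [heading=160, draw]
  RT 40: heading 160 -> 120
  -- iteration 7/9 --
  FD 5: (-2.198,-12.468) -> (-4.698,-8.138) [heading=120, draw]
  RT 40: heading 120 -> 80
  -- iteration 8/9 --
  FD 5: (-4.698,-8.138) -> (-3.83,-3.214) [heading=80, draw]
  RT 40: heading 80 -> 40
  -- iteration 9/9 --
  FD 5: (-3.83,-3.214) -> (0,0) [heading=40, draw]
  RT 40: heading 40 -> 0
]
Final: pos=(0,0), heading=0, 9 segment(s) drawn

Start position: (0, 0)
Final position: (0, 0)
Distance = 0; < 1e-6 -> CLOSED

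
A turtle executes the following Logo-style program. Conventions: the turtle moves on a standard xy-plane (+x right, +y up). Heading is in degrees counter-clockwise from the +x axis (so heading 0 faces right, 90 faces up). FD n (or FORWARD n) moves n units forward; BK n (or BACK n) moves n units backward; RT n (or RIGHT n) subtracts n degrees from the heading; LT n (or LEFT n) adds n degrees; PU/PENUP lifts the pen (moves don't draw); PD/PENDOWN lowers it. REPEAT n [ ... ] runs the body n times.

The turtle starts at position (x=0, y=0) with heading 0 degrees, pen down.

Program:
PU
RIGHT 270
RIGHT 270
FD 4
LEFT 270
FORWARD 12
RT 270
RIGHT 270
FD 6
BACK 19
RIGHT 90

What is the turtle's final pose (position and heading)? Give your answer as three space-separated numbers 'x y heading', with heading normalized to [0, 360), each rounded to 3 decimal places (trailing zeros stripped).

Executing turtle program step by step:
Start: pos=(0,0), heading=0, pen down
PU: pen up
RT 270: heading 0 -> 90
RT 270: heading 90 -> 180
FD 4: (0,0) -> (-4,0) [heading=180, move]
LT 270: heading 180 -> 90
FD 12: (-4,0) -> (-4,12) [heading=90, move]
RT 270: heading 90 -> 180
RT 270: heading 180 -> 270
FD 6: (-4,12) -> (-4,6) [heading=270, move]
BK 19: (-4,6) -> (-4,25) [heading=270, move]
RT 90: heading 270 -> 180
Final: pos=(-4,25), heading=180, 0 segment(s) drawn

Answer: -4 25 180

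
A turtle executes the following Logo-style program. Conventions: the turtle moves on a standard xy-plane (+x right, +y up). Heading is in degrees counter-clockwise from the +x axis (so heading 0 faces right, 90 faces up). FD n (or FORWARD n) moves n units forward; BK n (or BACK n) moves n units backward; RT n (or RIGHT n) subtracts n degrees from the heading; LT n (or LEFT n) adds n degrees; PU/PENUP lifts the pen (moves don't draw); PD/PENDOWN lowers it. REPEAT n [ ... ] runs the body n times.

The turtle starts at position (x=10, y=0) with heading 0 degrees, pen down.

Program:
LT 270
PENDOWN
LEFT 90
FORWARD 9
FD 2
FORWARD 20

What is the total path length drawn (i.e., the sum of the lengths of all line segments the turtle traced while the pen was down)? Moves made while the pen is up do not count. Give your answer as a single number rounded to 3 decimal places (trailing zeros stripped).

Answer: 31

Derivation:
Executing turtle program step by step:
Start: pos=(10,0), heading=0, pen down
LT 270: heading 0 -> 270
PD: pen down
LT 90: heading 270 -> 0
FD 9: (10,0) -> (19,0) [heading=0, draw]
FD 2: (19,0) -> (21,0) [heading=0, draw]
FD 20: (21,0) -> (41,0) [heading=0, draw]
Final: pos=(41,0), heading=0, 3 segment(s) drawn

Segment lengths:
  seg 1: (10,0) -> (19,0), length = 9
  seg 2: (19,0) -> (21,0), length = 2
  seg 3: (21,0) -> (41,0), length = 20
Total = 31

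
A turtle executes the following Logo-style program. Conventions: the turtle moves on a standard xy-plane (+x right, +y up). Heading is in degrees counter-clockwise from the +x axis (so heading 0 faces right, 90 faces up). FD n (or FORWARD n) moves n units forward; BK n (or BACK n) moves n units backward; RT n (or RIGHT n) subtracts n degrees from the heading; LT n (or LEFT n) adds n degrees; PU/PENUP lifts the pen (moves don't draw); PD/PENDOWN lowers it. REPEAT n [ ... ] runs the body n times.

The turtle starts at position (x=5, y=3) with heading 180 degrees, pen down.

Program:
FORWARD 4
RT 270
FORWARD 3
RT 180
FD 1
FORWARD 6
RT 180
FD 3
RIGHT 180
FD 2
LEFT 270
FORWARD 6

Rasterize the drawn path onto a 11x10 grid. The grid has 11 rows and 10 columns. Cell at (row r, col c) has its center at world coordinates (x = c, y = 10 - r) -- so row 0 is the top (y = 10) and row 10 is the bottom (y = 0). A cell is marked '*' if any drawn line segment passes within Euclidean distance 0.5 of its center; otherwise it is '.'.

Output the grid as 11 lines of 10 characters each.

Segment 0: (5,3) -> (1,3)
Segment 1: (1,3) -> (1,0)
Segment 2: (1,0) -> (1,1)
Segment 3: (1,1) -> (1,7)
Segment 4: (1,7) -> (1,4)
Segment 5: (1,4) -> (1,6)
Segment 6: (1,6) -> (7,6)

Answer: ..........
..........
..........
.*........
.*******..
.*........
.*........
.*****....
.*........
.*........
.*........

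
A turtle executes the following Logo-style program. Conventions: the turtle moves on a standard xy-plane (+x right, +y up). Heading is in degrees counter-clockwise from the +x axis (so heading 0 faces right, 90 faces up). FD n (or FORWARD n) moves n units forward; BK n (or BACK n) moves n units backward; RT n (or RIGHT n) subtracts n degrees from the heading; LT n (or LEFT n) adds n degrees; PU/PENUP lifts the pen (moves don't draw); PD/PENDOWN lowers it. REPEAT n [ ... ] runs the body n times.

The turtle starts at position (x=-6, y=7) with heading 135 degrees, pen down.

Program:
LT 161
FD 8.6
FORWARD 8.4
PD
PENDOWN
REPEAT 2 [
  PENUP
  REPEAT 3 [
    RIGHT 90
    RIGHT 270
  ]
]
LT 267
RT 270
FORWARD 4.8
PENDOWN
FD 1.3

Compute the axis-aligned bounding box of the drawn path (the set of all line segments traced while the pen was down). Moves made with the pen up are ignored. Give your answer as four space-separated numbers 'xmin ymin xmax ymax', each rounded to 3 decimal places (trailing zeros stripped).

Executing turtle program step by step:
Start: pos=(-6,7), heading=135, pen down
LT 161: heading 135 -> 296
FD 8.6: (-6,7) -> (-2.23,-0.73) [heading=296, draw]
FD 8.4: (-2.23,-0.73) -> (1.452,-8.279) [heading=296, draw]
PD: pen down
PD: pen down
REPEAT 2 [
  -- iteration 1/2 --
  PU: pen up
  REPEAT 3 [
    -- iteration 1/3 --
    RT 90: heading 296 -> 206
    RT 270: heading 206 -> 296
    -- iteration 2/3 --
    RT 90: heading 296 -> 206
    RT 270: heading 206 -> 296
    -- iteration 3/3 --
    RT 90: heading 296 -> 206
    RT 270: heading 206 -> 296
  ]
  -- iteration 2/2 --
  PU: pen up
  REPEAT 3 [
    -- iteration 1/3 --
    RT 90: heading 296 -> 206
    RT 270: heading 206 -> 296
    -- iteration 2/3 --
    RT 90: heading 296 -> 206
    RT 270: heading 206 -> 296
    -- iteration 3/3 --
    RT 90: heading 296 -> 206
    RT 270: heading 206 -> 296
  ]
]
LT 267: heading 296 -> 203
RT 270: heading 203 -> 293
FD 4.8: (1.452,-8.279) -> (3.328,-12.698) [heading=293, move]
PD: pen down
FD 1.3: (3.328,-12.698) -> (3.836,-13.895) [heading=293, draw]
Final: pos=(3.836,-13.895), heading=293, 3 segment(s) drawn

Segment endpoints: x in {-6, -2.23, 1.452, 3.328, 3.836}, y in {-13.895, -12.698, -8.279, -0.73, 7}
xmin=-6, ymin=-13.895, xmax=3.836, ymax=7

Answer: -6 -13.895 3.836 7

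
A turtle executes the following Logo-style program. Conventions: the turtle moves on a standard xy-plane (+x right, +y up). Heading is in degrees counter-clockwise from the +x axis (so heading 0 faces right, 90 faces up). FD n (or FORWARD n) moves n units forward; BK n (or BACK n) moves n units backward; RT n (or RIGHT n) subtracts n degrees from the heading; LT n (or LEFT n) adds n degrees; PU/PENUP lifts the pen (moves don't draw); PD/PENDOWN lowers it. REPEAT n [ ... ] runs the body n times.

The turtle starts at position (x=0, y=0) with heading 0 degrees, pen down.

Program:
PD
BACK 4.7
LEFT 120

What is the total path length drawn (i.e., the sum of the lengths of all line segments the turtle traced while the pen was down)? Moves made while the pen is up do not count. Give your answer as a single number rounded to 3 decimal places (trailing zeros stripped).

Answer: 4.7

Derivation:
Executing turtle program step by step:
Start: pos=(0,0), heading=0, pen down
PD: pen down
BK 4.7: (0,0) -> (-4.7,0) [heading=0, draw]
LT 120: heading 0 -> 120
Final: pos=(-4.7,0), heading=120, 1 segment(s) drawn

Segment lengths:
  seg 1: (0,0) -> (-4.7,0), length = 4.7
Total = 4.7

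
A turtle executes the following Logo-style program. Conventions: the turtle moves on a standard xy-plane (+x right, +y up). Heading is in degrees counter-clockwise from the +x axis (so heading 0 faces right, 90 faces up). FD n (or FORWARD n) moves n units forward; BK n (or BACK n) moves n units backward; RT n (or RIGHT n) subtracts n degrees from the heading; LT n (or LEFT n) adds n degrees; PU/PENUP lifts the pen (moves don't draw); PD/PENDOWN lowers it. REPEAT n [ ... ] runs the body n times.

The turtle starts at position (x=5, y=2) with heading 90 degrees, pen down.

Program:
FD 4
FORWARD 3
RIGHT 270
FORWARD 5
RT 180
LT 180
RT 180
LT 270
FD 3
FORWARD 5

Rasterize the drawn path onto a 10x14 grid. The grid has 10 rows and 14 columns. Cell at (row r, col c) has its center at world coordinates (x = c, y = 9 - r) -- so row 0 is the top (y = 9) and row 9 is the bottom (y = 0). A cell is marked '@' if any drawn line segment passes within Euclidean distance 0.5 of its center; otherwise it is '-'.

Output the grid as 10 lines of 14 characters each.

Answer: @@@@@@--------
@----@--------
@----@--------
@----@--------
@----@--------
@----@--------
@----@--------
@----@--------
@-------------
--------------

Derivation:
Segment 0: (5,2) -> (5,6)
Segment 1: (5,6) -> (5,9)
Segment 2: (5,9) -> (0,9)
Segment 3: (0,9) -> (0,6)
Segment 4: (0,6) -> (0,1)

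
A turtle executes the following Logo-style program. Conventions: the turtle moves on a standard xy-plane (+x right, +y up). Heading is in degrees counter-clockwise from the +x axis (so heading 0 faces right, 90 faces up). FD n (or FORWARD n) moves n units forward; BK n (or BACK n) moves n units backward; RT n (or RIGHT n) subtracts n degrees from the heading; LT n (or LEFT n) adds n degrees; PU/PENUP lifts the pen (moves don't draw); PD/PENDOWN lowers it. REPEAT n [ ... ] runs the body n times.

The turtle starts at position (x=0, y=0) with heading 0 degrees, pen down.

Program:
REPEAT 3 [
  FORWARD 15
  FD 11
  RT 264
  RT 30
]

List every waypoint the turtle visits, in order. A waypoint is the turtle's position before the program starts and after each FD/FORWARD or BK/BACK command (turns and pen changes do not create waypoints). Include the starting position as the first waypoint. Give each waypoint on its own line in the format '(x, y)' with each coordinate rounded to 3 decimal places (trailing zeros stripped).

Executing turtle program step by step:
Start: pos=(0,0), heading=0, pen down
REPEAT 3 [
  -- iteration 1/3 --
  FD 15: (0,0) -> (15,0) [heading=0, draw]
  FD 11: (15,0) -> (26,0) [heading=0, draw]
  RT 264: heading 0 -> 96
  RT 30: heading 96 -> 66
  -- iteration 2/3 --
  FD 15: (26,0) -> (32.101,13.703) [heading=66, draw]
  FD 11: (32.101,13.703) -> (36.575,23.752) [heading=66, draw]
  RT 264: heading 66 -> 162
  RT 30: heading 162 -> 132
  -- iteration 3/3 --
  FD 15: (36.575,23.752) -> (26.538,34.899) [heading=132, draw]
  FD 11: (26.538,34.899) -> (19.178,43.074) [heading=132, draw]
  RT 264: heading 132 -> 228
  RT 30: heading 228 -> 198
]
Final: pos=(19.178,43.074), heading=198, 6 segment(s) drawn
Waypoints (7 total):
(0, 0)
(15, 0)
(26, 0)
(32.101, 13.703)
(36.575, 23.752)
(26.538, 34.899)
(19.178, 43.074)

Answer: (0, 0)
(15, 0)
(26, 0)
(32.101, 13.703)
(36.575, 23.752)
(26.538, 34.899)
(19.178, 43.074)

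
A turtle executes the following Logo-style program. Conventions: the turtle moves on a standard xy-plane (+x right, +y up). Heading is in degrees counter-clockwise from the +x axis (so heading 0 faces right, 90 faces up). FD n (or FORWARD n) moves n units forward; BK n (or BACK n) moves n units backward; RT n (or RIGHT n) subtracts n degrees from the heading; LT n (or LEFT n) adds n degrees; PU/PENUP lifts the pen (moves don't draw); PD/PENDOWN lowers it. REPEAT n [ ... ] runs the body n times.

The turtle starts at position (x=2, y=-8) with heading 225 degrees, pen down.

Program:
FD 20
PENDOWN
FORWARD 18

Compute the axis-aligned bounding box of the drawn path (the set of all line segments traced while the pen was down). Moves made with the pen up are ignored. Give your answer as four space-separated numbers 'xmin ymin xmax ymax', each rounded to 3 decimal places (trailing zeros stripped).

Answer: -24.87 -34.87 2 -8

Derivation:
Executing turtle program step by step:
Start: pos=(2,-8), heading=225, pen down
FD 20: (2,-8) -> (-12.142,-22.142) [heading=225, draw]
PD: pen down
FD 18: (-12.142,-22.142) -> (-24.87,-34.87) [heading=225, draw]
Final: pos=(-24.87,-34.87), heading=225, 2 segment(s) drawn

Segment endpoints: x in {-24.87, -12.142, 2}, y in {-34.87, -22.142, -8}
xmin=-24.87, ymin=-34.87, xmax=2, ymax=-8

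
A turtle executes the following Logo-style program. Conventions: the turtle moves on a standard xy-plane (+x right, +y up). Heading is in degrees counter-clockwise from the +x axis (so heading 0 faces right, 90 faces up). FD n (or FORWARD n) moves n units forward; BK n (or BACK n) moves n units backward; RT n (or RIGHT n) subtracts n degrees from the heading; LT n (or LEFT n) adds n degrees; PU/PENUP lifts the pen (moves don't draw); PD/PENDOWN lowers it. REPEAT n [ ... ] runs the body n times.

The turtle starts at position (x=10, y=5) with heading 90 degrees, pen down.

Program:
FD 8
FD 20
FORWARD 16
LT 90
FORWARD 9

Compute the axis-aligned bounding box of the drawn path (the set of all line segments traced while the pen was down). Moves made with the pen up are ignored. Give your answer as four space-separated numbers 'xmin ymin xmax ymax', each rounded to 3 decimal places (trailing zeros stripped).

Answer: 1 5 10 49

Derivation:
Executing turtle program step by step:
Start: pos=(10,5), heading=90, pen down
FD 8: (10,5) -> (10,13) [heading=90, draw]
FD 20: (10,13) -> (10,33) [heading=90, draw]
FD 16: (10,33) -> (10,49) [heading=90, draw]
LT 90: heading 90 -> 180
FD 9: (10,49) -> (1,49) [heading=180, draw]
Final: pos=(1,49), heading=180, 4 segment(s) drawn

Segment endpoints: x in {1, 10, 10, 10}, y in {5, 13, 33, 49}
xmin=1, ymin=5, xmax=10, ymax=49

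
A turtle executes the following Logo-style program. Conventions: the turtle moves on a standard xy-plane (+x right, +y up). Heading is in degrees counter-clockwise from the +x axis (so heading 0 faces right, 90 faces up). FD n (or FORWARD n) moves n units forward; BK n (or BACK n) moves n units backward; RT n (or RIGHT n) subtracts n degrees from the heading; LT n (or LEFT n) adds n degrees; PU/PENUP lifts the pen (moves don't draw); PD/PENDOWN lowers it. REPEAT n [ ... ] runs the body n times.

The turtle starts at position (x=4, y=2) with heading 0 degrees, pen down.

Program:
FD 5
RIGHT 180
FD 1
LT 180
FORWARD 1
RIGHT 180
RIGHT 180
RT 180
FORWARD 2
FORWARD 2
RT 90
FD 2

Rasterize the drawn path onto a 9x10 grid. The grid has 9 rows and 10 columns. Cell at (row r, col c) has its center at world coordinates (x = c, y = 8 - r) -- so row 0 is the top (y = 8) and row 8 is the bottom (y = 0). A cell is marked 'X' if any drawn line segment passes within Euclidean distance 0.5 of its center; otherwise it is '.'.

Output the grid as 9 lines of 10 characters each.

Segment 0: (4,2) -> (9,2)
Segment 1: (9,2) -> (8,2)
Segment 2: (8,2) -> (9,2)
Segment 3: (9,2) -> (7,2)
Segment 4: (7,2) -> (5,2)
Segment 5: (5,2) -> (5,4)

Answer: ..........
..........
..........
..........
.....X....
.....X....
....XXXXXX
..........
..........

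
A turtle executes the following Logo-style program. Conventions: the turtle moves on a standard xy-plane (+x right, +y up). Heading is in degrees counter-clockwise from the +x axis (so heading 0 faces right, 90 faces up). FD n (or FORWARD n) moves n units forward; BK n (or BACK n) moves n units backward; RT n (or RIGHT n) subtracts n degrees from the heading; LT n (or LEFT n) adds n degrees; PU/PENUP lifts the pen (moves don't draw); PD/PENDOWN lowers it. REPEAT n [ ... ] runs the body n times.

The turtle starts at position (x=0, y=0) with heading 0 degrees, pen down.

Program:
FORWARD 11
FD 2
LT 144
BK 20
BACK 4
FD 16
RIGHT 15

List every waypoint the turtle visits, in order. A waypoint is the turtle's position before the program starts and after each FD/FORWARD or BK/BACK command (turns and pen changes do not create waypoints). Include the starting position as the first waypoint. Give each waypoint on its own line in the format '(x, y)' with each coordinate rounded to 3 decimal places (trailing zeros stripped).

Answer: (0, 0)
(11, 0)
(13, 0)
(29.18, -11.756)
(32.416, -14.107)
(19.472, -4.702)

Derivation:
Executing turtle program step by step:
Start: pos=(0,0), heading=0, pen down
FD 11: (0,0) -> (11,0) [heading=0, draw]
FD 2: (11,0) -> (13,0) [heading=0, draw]
LT 144: heading 0 -> 144
BK 20: (13,0) -> (29.18,-11.756) [heading=144, draw]
BK 4: (29.18,-11.756) -> (32.416,-14.107) [heading=144, draw]
FD 16: (32.416,-14.107) -> (19.472,-4.702) [heading=144, draw]
RT 15: heading 144 -> 129
Final: pos=(19.472,-4.702), heading=129, 5 segment(s) drawn
Waypoints (6 total):
(0, 0)
(11, 0)
(13, 0)
(29.18, -11.756)
(32.416, -14.107)
(19.472, -4.702)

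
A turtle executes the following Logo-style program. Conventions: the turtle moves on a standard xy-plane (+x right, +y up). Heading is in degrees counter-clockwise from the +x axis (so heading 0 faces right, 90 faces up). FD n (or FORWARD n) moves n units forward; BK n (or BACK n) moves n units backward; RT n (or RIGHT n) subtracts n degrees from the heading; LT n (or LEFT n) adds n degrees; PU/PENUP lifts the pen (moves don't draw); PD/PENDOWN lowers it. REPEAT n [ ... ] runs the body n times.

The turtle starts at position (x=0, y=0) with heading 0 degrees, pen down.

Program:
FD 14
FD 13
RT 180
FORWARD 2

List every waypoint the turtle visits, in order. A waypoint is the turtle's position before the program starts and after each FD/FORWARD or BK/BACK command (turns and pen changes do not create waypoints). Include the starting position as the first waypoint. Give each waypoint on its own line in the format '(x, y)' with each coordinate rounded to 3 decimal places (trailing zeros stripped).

Executing turtle program step by step:
Start: pos=(0,0), heading=0, pen down
FD 14: (0,0) -> (14,0) [heading=0, draw]
FD 13: (14,0) -> (27,0) [heading=0, draw]
RT 180: heading 0 -> 180
FD 2: (27,0) -> (25,0) [heading=180, draw]
Final: pos=(25,0), heading=180, 3 segment(s) drawn
Waypoints (4 total):
(0, 0)
(14, 0)
(27, 0)
(25, 0)

Answer: (0, 0)
(14, 0)
(27, 0)
(25, 0)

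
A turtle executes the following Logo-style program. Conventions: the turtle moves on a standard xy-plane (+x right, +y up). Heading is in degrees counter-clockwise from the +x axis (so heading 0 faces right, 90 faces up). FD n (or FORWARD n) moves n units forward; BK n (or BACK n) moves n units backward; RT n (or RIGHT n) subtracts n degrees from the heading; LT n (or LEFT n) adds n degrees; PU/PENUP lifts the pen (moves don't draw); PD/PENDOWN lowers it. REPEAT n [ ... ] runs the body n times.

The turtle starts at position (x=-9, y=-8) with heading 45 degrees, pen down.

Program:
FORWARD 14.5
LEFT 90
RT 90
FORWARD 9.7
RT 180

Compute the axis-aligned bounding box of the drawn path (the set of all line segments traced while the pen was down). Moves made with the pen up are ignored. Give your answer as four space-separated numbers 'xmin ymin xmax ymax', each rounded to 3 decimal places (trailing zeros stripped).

Answer: -9 -8 8.112 9.112

Derivation:
Executing turtle program step by step:
Start: pos=(-9,-8), heading=45, pen down
FD 14.5: (-9,-8) -> (1.253,2.253) [heading=45, draw]
LT 90: heading 45 -> 135
RT 90: heading 135 -> 45
FD 9.7: (1.253,2.253) -> (8.112,9.112) [heading=45, draw]
RT 180: heading 45 -> 225
Final: pos=(8.112,9.112), heading=225, 2 segment(s) drawn

Segment endpoints: x in {-9, 1.253, 8.112}, y in {-8, 2.253, 9.112}
xmin=-9, ymin=-8, xmax=8.112, ymax=9.112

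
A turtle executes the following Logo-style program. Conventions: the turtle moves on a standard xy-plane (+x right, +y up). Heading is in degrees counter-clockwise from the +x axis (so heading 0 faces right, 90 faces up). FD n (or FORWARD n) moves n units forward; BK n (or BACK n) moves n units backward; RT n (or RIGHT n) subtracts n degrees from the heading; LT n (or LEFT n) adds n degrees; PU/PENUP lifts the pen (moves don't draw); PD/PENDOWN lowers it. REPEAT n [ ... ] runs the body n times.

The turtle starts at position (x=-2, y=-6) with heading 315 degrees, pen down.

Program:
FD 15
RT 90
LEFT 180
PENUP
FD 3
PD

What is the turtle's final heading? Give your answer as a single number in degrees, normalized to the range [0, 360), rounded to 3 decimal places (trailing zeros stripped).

Executing turtle program step by step:
Start: pos=(-2,-6), heading=315, pen down
FD 15: (-2,-6) -> (8.607,-16.607) [heading=315, draw]
RT 90: heading 315 -> 225
LT 180: heading 225 -> 45
PU: pen up
FD 3: (8.607,-16.607) -> (10.728,-14.485) [heading=45, move]
PD: pen down
Final: pos=(10.728,-14.485), heading=45, 1 segment(s) drawn

Answer: 45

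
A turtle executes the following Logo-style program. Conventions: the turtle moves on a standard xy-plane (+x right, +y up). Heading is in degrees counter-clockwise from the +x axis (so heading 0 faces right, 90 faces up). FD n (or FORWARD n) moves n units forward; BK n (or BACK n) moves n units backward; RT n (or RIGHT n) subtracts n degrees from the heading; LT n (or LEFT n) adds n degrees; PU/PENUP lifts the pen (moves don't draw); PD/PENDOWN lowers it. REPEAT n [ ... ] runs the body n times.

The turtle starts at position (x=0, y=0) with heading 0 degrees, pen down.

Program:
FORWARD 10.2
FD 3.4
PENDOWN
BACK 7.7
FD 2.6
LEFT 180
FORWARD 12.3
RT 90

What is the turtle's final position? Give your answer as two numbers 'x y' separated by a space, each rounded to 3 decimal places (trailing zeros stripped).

Answer: -3.8 0

Derivation:
Executing turtle program step by step:
Start: pos=(0,0), heading=0, pen down
FD 10.2: (0,0) -> (10.2,0) [heading=0, draw]
FD 3.4: (10.2,0) -> (13.6,0) [heading=0, draw]
PD: pen down
BK 7.7: (13.6,0) -> (5.9,0) [heading=0, draw]
FD 2.6: (5.9,0) -> (8.5,0) [heading=0, draw]
LT 180: heading 0 -> 180
FD 12.3: (8.5,0) -> (-3.8,0) [heading=180, draw]
RT 90: heading 180 -> 90
Final: pos=(-3.8,0), heading=90, 5 segment(s) drawn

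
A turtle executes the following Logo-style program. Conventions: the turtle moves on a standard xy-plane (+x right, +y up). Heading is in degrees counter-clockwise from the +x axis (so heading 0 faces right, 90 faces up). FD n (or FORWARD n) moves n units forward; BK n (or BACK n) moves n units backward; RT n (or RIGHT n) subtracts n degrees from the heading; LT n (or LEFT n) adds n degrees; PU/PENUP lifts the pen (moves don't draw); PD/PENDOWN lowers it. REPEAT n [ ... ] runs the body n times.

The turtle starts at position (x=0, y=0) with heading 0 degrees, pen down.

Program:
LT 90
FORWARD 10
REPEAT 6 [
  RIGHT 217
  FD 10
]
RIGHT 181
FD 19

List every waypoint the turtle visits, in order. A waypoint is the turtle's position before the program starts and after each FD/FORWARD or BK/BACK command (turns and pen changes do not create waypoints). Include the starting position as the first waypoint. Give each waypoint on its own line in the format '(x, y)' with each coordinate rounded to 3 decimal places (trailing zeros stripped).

Executing turtle program step by step:
Start: pos=(0,0), heading=0, pen down
LT 90: heading 0 -> 90
FD 10: (0,0) -> (0,10) [heading=90, draw]
REPEAT 6 [
  -- iteration 1/6 --
  RT 217: heading 90 -> 233
  FD 10: (0,10) -> (-6.018,2.014) [heading=233, draw]
  -- iteration 2/6 --
  RT 217: heading 233 -> 16
  FD 10: (-6.018,2.014) -> (3.594,4.77) [heading=16, draw]
  -- iteration 3/6 --
  RT 217: heading 16 -> 159
  FD 10: (3.594,4.77) -> (-5.741,8.354) [heading=159, draw]
  -- iteration 4/6 --
  RT 217: heading 159 -> 302
  FD 10: (-5.741,8.354) -> (-0.442,-0.127) [heading=302, draw]
  -- iteration 5/6 --
  RT 217: heading 302 -> 85
  FD 10: (-0.442,-0.127) -> (0.429,9.835) [heading=85, draw]
  -- iteration 6/6 --
  RT 217: heading 85 -> 228
  FD 10: (0.429,9.835) -> (-6.262,2.404) [heading=228, draw]
]
RT 181: heading 228 -> 47
FD 19: (-6.262,2.404) -> (6.696,16.299) [heading=47, draw]
Final: pos=(6.696,16.299), heading=47, 8 segment(s) drawn
Waypoints (9 total):
(0, 0)
(0, 10)
(-6.018, 2.014)
(3.594, 4.77)
(-5.741, 8.354)
(-0.442, -0.127)
(0.429, 9.835)
(-6.262, 2.404)
(6.696, 16.299)

Answer: (0, 0)
(0, 10)
(-6.018, 2.014)
(3.594, 4.77)
(-5.741, 8.354)
(-0.442, -0.127)
(0.429, 9.835)
(-6.262, 2.404)
(6.696, 16.299)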